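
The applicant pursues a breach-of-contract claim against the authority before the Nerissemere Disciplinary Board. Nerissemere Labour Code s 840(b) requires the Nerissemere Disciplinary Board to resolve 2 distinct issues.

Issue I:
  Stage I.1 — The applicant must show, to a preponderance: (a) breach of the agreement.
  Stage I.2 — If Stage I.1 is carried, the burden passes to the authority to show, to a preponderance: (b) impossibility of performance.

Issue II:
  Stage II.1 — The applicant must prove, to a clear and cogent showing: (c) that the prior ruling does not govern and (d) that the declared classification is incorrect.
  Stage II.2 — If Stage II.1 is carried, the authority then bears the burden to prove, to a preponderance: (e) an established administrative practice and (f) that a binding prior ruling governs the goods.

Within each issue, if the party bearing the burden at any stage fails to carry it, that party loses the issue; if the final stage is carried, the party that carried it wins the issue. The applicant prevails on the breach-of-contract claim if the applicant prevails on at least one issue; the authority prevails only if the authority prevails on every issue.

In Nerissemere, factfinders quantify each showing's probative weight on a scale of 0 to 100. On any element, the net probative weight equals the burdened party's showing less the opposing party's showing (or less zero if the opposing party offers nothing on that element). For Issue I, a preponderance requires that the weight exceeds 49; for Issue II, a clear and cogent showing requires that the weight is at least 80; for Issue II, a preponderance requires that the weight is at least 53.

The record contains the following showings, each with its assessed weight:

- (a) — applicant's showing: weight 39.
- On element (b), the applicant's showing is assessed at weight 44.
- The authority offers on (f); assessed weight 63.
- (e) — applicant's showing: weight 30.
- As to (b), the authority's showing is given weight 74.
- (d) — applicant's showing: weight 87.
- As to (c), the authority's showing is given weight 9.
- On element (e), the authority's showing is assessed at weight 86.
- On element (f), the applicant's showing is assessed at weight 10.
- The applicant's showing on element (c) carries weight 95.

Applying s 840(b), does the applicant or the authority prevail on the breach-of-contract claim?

authority

— Issue I —
Stage I.1 — burden on applicant; standard: a preponderance (weight exceeds 49).
    (a): 39 ≤ 49 [not met]
  Not every element is met, so the applicant fails to carry Stage I.1.
The authority prevails on this issue.
— Issue II —
Stage II.1 — burden on applicant; standard: a clear and cogent showing (weight is at least 80).
    (c): 95 − 9 = 86 ≥ 80 [met]
    (d): 87 ≥ 80 [met]
  Stage II.1 is satisfied; the onus moves to the authority.
Stage II.2 — burden on authority; standard: a preponderance (weight is at least 53).
    (e): 86 − 30 = 56 ≥ 53 [met]
    (f): 63 − 10 = 53 ≥ 53 [met]
  All elements met at the final stage.
Every stage carried; the authority prevails on this issue.
Per-issue: Issue I → authority; Issue II → authority. The applicant must prevail on at least one issue; overall, the authority prevails.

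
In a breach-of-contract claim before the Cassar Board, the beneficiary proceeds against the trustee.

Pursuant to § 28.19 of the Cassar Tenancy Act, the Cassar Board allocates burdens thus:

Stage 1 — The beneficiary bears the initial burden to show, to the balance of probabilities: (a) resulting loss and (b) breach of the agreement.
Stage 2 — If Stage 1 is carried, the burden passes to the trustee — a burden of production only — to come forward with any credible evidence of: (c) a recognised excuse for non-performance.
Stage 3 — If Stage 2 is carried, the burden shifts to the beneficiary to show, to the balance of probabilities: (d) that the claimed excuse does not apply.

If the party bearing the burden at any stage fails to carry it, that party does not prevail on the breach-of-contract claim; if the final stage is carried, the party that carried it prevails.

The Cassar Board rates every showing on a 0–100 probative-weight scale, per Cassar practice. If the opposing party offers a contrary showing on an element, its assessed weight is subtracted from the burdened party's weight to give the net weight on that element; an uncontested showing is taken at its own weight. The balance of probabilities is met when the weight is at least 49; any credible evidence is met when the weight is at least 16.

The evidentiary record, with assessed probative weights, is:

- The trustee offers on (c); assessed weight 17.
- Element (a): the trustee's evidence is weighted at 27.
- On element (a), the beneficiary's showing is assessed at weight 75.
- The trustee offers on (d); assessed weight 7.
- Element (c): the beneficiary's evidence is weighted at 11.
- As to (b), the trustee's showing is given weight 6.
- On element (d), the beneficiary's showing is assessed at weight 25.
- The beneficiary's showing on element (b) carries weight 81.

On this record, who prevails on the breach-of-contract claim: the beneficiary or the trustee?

trustee

Stage 1 — burden on beneficiary; standard: the balance of probabilities (weight is at least 49).
    (a): 75 − 27 = 48 < 49 [not met]
    (b): 81 − 6 = 75 ≥ 49 [met]
  Not every element is met, so the beneficiary fails to carry Stage 1.
So the trustee prevails.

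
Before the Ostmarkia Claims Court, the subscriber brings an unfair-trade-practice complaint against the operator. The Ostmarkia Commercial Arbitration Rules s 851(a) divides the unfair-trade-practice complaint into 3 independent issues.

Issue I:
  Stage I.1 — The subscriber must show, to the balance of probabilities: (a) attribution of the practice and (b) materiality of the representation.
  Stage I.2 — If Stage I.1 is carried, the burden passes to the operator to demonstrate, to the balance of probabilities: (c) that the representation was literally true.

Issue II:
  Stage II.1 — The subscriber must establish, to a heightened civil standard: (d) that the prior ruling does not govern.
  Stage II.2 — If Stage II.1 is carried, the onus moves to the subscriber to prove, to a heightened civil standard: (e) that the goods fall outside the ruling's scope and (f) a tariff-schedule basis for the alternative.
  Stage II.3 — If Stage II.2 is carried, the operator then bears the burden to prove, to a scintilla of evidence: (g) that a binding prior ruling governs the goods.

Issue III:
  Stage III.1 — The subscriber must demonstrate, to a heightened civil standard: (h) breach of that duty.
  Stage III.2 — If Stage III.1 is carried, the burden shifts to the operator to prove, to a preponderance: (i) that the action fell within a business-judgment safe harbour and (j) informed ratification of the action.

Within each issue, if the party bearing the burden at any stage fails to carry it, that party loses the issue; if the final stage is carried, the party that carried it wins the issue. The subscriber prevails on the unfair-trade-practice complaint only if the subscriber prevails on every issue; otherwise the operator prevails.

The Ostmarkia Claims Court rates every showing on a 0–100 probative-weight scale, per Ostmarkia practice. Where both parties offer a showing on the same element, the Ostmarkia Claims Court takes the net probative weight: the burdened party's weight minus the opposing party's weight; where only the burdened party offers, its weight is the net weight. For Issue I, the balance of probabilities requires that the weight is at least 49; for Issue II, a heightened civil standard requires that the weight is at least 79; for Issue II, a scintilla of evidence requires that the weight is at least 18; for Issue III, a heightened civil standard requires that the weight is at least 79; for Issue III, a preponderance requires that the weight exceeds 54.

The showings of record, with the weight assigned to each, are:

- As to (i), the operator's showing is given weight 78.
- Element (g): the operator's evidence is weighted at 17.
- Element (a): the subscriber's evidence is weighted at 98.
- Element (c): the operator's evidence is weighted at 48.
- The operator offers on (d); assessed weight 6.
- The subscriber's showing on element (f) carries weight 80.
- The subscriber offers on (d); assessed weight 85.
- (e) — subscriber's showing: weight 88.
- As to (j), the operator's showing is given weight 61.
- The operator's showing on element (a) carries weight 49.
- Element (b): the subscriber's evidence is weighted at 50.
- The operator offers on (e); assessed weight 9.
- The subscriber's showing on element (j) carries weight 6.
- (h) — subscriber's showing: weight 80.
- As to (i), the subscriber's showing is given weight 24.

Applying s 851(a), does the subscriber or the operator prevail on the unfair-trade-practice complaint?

— Issue I —
Stage I.1 — burden on subscriber; standard: the balance of probabilities (weight is at least 49).
    (a): 98 − 49 = 49 ≥ 49 [met]
    (b): 50 ≥ 49 [met]
  The subscriber carries Stage I.1; the operator now bears the burden.
Stage I.2 — burden on operator; standard: the balance of probabilities (weight is at least 49).
    (c): 48 < 49 [not met]
  Stage I.2 not carried; the operator fails its burden.
So the subscriber prevails on this issue.
— Issue II —
Stage II.1 (subscriber, a heightened civil standard, weight is at least 79): (d) net 85−6=79 ≥ 79 — meets.
  Stage II.1 is satisfied; the subscriber continues to bear the burden.
Stage II.2 (subscriber, a heightened civil standard, weight is at least 79): (e) net 88−9=79 ≥ 79 — meets; (f) 80 ≥ 79 — meets.
  Stage II.2 is satisfied; the onus moves to the operator.
Stage II.3 (operator, a scintilla of evidence, weight is at least 18): (g) 17 < 18 — fails.
  Not every element is met, so the operator fails to carry Stage II.3.
The subscriber prevails on this issue.
— Issue III —
Stage III.1 (subscriber, a heightened civil standard, weight is at least 79): (h) 80 ≥ 79 — meets.
  All elements met. The burden passes to the operator.
Stage III.2 (operator, a preponderance, weight exceeds 54): (i) net 78−24=54 ≤ 54 — fails; (j) net 61−6=55 > 54 — meets.
  Not every element is met, so the operator fails to carry Stage III.2.
The subscriber prevails on this issue.
Per-issue: Issue I → subscriber; Issue II → subscriber; Issue III → subscriber. The subscriber must prevail on every issue; overall, the subscriber prevails.

subscriber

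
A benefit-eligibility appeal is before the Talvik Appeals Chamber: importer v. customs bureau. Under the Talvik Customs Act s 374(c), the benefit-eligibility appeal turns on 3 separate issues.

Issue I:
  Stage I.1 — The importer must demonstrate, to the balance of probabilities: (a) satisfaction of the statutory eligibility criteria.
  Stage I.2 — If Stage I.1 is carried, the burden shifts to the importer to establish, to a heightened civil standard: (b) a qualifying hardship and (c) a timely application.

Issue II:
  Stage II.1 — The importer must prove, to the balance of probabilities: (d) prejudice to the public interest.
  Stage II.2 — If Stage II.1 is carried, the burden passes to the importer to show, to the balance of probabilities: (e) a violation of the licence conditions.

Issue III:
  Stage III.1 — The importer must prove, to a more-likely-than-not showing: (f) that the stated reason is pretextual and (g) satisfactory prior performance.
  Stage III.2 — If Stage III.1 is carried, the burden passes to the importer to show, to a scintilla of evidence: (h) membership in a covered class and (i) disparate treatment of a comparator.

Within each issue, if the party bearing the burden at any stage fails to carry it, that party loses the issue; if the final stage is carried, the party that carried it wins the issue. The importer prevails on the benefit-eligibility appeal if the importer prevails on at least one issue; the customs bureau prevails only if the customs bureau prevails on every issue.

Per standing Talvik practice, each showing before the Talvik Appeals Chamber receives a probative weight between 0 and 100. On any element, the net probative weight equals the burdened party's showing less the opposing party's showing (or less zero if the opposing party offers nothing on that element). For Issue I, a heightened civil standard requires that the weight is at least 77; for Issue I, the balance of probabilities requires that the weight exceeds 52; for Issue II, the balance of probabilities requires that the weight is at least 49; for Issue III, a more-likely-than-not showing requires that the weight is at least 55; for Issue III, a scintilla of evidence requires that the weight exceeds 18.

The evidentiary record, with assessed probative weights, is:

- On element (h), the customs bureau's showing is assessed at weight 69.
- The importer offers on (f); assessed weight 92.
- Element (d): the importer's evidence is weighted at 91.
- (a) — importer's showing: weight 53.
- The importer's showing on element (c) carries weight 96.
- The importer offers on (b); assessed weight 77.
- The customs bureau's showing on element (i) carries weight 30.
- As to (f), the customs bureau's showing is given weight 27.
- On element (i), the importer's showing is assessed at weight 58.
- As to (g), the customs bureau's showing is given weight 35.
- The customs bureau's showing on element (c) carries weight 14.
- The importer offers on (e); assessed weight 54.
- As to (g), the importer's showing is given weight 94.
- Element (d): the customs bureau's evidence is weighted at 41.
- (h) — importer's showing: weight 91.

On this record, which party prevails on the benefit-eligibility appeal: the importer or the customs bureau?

— Issue I —
Stage I.1 — burden on importer; standard: the balance of probabilities (weight exceeds 52).
    (a): 53 > 52 [met]
  Stage I.1 carried; the burden remains with the importer.
Stage I.2 — burden on importer; standard: a heightened civil standard (weight is at least 77).
    (b): 77 ≥ 77 [met]
    (c): 96 − 14 = 82 ≥ 77 [met]
  The importer carries the last stage.
All stages carried — the importer prevails on this issue.
— Issue II —
Stage II.1 (importer, the balance of probabilities, weight is at least 49): (d) net 91−41=50 ≥ 49 — meets.
  Stage II.1 carried; the burden remains with the importer.
Stage II.2 (importer, the balance of probabilities, weight is at least 49): (e) 54 ≥ 49 — meets.
  The importer carries the last stage.
All stages carried — the importer prevails on this issue.
— Issue III —
Stage III.1 — burden on importer; standard: a more-likely-than-not showing (weight is at least 55).
    (f): 92 − 27 = 65 ≥ 55 [met]
    (g): 94 − 35 = 59 ≥ 55 [met]
  Stage III.1 carried; the burden remains with the importer.
Stage III.2 — burden on importer; standard: a scintilla of evidence (weight exceeds 18).
    (h): 91 − 69 = 22 > 18 [met]
    (i): 58 − 30 = 28 > 18 [met]
  All elements met at the final stage.
Every stage carried; the importer prevails on this issue.
Per-issue: Issue I → importer; Issue II → importer; Issue III → importer. The importer must prevail on at least one issue; overall, the importer prevails.

importer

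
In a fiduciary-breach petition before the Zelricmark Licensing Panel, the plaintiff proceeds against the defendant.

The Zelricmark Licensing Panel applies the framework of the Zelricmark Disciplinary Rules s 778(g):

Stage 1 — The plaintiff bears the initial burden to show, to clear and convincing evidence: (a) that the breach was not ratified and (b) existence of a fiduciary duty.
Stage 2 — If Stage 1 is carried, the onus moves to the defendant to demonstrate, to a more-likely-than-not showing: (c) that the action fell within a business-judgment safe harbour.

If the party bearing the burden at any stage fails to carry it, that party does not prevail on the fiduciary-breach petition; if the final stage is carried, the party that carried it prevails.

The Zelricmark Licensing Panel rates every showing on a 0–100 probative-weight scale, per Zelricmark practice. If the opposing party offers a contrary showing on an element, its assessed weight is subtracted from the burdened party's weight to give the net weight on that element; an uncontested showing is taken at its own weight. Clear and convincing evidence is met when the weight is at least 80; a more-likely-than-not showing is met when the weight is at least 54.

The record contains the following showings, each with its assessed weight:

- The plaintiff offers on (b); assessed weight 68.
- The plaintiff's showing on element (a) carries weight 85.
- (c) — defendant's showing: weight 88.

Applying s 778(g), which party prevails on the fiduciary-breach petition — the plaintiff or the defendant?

Stage 1 (plaintiff, clear and convincing evidence, weight is at least 80): (a) 85 ≥ 80 — meets; (b) 68 < 80 — fails.
  The plaintiff does not carry Stage 1.
So the defendant prevails.

defendant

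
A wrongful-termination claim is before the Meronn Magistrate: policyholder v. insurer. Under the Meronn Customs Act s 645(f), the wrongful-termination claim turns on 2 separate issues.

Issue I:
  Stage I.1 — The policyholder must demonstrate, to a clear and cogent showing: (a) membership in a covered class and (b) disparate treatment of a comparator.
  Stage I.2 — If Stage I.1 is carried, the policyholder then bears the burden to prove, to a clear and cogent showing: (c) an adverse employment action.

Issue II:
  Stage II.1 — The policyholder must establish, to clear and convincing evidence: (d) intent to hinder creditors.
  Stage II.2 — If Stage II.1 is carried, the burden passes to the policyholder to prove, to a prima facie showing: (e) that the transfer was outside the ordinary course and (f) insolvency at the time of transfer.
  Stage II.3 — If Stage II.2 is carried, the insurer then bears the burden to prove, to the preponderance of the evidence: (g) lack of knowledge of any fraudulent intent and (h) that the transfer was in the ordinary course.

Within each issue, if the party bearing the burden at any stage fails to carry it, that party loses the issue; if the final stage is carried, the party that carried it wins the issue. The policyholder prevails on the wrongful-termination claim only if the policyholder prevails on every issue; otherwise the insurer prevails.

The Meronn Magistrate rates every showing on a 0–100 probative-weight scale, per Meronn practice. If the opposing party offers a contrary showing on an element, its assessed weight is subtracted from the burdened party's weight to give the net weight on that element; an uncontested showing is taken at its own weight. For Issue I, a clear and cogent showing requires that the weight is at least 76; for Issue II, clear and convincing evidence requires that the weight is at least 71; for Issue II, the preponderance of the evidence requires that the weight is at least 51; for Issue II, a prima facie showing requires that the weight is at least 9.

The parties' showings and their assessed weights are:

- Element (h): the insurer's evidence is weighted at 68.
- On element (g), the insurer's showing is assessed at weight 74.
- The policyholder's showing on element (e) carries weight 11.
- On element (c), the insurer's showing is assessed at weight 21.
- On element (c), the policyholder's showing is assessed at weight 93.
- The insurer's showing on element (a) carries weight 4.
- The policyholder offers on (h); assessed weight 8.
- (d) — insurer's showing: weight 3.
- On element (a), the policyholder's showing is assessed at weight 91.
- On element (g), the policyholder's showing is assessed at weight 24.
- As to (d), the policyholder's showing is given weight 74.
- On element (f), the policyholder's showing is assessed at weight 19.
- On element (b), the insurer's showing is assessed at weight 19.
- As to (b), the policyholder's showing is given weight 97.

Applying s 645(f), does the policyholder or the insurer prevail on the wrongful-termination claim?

— Issue I —
Stage I.1 — burden on policyholder; standard: a clear and cogent showing (weight is at least 76).
    (a): 91 − 4 = 87 ≥ 76 [met]
    (b): 97 − 19 = 78 ≥ 76 [met]
  All elements met. The policyholder retains the burden for Stage I.2.
Stage I.2 — burden on policyholder; standard: a clear and cogent showing (weight is at least 76).
    (c): 93 − 21 = 72 < 76 [not met]
  The policyholder does not carry Stage I.2.
The insurer prevails on this issue.
— Issue II —
At Stage II.1 the policyholder must meet clear and convincing evidence (weight is at least 71): on (d) the weight is 74 less the opposing 3 gives net 71, which does reach 71, so (d) meets the standard.
  Stage II.1 carried; the burden remains with the policyholder.
At Stage II.2 the policyholder must meet a prima facie showing (weight is at least 9): on (e) the weight is 11, which does reach 9, so (e) meets the standard; on (f) the weight is 19, which does reach 9, so (f) meets the standard.
  Stage II.2 carried; the burden shifts to the insurer.
At Stage II.3 the insurer must meet the preponderance of the evidence (weight is at least 51): on (g) the weight is 74 less the opposing 24 gives net 50, which does not reach 51, so (g) does not meet the standard; on (h) the weight is 68 less the opposing 8 gives net 60, which does reach 51, so (h) meets the standard.
  The insurer does not carry Stage II.3.
The analysis ends at Stage II.3; the policyholder prevails on this issue.
Per-issue: Issue I → insurer; Issue II → policyholder. The policyholder must prevail on every issue; overall, the insurer prevails.

insurer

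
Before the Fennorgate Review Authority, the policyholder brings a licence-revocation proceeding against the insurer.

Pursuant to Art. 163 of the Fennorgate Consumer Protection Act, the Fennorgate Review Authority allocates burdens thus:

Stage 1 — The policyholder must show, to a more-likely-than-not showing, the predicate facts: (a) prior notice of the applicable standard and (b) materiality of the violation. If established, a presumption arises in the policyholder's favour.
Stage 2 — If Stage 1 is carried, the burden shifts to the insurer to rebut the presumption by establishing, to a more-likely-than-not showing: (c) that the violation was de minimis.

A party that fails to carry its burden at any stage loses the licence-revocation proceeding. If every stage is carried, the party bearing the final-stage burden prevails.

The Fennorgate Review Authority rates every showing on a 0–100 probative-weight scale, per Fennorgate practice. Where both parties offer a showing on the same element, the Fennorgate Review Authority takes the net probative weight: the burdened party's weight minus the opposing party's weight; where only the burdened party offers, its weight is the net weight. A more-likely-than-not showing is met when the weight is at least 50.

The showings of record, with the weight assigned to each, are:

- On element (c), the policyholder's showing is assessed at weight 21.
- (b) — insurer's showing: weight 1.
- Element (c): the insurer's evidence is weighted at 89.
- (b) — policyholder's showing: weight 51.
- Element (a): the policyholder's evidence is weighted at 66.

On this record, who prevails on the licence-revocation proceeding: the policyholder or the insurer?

insurer

At Stage 1 the policyholder must meet a more-likely-than-not showing (weight is at least 50): on (a) the weight is 66, ≥ 50, so (a) meets the standard; on (b) the weight is 51 less the opposing 1 gives net 50, which does reach 50, so (b) meets the standard.
  All elements met. The burden passes to the insurer.
At Stage 2 the insurer must meet a more-likely-than-not showing (weight is at least 50): on (c) the weight is 89 less the opposing 21 gives net 68, ≥ 50, so (c) meets the standard.
  The insurer carries the last stage.
With every stage satisfied, the insurer prevails.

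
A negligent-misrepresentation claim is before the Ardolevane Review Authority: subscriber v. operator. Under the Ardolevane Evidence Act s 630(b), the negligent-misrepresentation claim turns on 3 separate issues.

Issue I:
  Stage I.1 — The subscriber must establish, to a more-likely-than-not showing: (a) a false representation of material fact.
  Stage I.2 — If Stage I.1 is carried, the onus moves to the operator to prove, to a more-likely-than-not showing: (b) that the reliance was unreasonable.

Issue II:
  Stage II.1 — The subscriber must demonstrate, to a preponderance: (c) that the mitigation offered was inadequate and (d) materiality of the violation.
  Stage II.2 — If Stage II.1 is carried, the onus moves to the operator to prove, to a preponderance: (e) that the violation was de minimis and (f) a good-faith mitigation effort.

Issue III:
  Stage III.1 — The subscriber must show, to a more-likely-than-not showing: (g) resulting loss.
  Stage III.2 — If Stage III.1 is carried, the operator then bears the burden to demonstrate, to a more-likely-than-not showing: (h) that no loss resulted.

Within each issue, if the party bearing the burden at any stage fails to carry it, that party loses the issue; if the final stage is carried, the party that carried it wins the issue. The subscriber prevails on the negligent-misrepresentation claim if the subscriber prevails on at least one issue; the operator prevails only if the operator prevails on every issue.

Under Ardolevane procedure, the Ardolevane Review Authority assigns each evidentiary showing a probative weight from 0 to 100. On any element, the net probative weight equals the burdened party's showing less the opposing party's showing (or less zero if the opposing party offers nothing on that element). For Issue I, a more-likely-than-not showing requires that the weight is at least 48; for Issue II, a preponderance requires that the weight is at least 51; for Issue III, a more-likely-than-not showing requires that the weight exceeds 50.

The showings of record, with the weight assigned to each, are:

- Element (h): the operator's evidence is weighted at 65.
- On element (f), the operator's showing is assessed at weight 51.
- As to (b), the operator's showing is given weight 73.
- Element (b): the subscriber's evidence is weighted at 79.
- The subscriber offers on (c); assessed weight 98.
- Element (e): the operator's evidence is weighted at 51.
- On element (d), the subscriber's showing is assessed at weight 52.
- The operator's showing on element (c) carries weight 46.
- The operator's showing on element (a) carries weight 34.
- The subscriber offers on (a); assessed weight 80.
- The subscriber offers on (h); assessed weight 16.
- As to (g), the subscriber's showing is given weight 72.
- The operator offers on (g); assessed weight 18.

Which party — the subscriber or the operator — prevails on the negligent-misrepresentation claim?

— Issue I —
At Stage I.1 the subscriber must meet a more-likely-than-not showing (weight is at least 48): on (a) the weight is 80 less the opposing 34 gives net 46, < 48, so (a) does not meet the standard.
  Not every element is met, so the subscriber fails to carry Stage I.1.
The operator prevails on this issue.
— Issue II —
Stage II.1 (subscriber, a preponderance, weight is at least 51): (c) net 98−46=52 ≥ 51 — meets; (d) 52 ≥ 51 — meets.
  The subscriber carries Stage II.1; the operator now bears the burden.
Stage II.2 (operator, a preponderance, weight is at least 51): (e) 51 ≥ 51 — meets; (f) 51 ≥ 51 — meets.
  The operator carries the last stage.
Every stage carried; the operator prevails on this issue.
— Issue III —
Stage III.1 — burden on subscriber; standard: a more-likely-than-not showing (weight exceeds 50).
    (g): 72 − 18 = 54 > 50 [met]
  The subscriber carries Stage III.1; the operator now bears the burden.
Stage III.2 — burden on operator; standard: a more-likely-than-not showing (weight exceeds 50).
    (h): 65 − 16 = 49 ≤ 50 [not met]
  The operator does not carry Stage III.2.
So the subscriber prevails on this issue.
Per-issue: Issue I → operator; Issue II → operator; Issue III → subscriber. The subscriber must prevail on at least one issue; overall, the subscriber prevails.

subscriber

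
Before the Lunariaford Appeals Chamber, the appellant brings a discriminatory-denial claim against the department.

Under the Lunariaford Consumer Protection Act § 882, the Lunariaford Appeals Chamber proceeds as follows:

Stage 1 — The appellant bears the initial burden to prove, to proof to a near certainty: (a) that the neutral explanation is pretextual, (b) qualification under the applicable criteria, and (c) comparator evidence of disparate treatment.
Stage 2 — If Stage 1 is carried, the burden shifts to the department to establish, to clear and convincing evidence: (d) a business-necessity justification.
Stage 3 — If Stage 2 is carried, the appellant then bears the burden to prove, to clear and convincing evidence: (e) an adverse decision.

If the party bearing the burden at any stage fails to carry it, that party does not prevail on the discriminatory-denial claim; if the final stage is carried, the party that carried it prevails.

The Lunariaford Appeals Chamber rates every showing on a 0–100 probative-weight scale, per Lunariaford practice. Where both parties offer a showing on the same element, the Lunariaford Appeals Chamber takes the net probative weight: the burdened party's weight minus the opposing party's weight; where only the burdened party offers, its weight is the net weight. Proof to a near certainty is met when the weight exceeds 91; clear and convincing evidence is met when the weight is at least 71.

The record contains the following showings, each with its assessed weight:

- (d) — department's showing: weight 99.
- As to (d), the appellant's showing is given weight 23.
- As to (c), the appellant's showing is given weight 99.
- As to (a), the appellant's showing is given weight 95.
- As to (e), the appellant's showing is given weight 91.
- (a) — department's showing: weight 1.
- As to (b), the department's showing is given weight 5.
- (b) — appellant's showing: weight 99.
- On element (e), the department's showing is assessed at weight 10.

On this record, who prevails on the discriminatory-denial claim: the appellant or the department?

appellant

Stage 1 — burden on appellant; standard: proof to a near certainty (weight exceeds 91).
    (a): 95 − 1 = 94 > 91 [met]
    (b): 99 − 5 = 94 > 91 [met]
    (c): 99 > 91 [met]
  The appellant carries Stage 1; the department now bears the burden.
Stage 2 — burden on department; standard: clear and convincing evidence (weight is at least 71).
    (d): 99 − 23 = 76 ≥ 71 [met]
  Stage 2 is satisfied; the onus moves to the appellant.
Stage 3 — burden on appellant; standard: clear and convincing evidence (weight is at least 71).
    (e): 91 − 10 = 81 ≥ 71 [met]
  All elements met at the final stage.
Every stage carried; the appellant prevails.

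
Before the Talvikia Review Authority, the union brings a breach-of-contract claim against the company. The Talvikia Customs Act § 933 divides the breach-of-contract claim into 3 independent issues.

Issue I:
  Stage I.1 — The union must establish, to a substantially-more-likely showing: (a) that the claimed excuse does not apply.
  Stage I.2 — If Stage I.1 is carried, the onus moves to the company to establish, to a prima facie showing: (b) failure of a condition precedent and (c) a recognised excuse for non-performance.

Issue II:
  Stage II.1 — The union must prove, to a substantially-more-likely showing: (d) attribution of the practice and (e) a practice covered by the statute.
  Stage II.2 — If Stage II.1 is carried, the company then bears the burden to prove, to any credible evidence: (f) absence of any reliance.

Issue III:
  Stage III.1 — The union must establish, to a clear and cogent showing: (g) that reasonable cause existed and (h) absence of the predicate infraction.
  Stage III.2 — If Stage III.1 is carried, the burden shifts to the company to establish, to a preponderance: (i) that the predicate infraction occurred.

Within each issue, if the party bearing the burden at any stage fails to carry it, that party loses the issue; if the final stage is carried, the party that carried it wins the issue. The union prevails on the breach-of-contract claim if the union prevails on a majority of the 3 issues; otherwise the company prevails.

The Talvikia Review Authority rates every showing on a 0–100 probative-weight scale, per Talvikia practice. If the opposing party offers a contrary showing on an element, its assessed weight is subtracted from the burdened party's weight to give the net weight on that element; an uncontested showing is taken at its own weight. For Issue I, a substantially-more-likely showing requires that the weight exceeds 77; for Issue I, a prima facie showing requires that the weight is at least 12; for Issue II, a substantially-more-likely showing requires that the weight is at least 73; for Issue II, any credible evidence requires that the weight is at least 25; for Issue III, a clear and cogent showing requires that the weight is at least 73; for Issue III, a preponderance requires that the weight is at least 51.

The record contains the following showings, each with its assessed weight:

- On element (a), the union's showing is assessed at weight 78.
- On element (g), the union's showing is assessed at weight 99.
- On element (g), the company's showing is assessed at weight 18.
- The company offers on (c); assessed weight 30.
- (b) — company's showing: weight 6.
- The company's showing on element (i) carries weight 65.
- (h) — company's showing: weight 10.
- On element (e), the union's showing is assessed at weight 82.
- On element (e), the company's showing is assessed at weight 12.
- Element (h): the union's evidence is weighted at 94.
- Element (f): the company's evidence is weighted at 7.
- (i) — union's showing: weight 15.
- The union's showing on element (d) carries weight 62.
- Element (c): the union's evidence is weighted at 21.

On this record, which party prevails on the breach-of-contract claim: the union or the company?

union

— Issue I —
At Stage I.1 the union must meet a substantially-more-likely showing (weight exceeds 77): on (a) the weight is 78, which does exceed 77, so (a) meets the standard.
  Stage I.1 carried; the burden shifts to the company.
At Stage I.2 the company must meet a prima facie showing (weight is at least 12): on (b) the weight is 6, < 12, so (b) does not meet the standard; on (c) the weight is 30 less the opposing 21 gives net 9, < 12, so (c) does not meet the standard.
  The company does not carry Stage I.2.
The union prevails on this issue.
— Issue II —
Stage II.1 (union, a substantially-more-likely showing, weight is at least 73): (d) 62 < 73 — fails; (e) net 82−12=70 < 73 — fails.
  Not every element is met, so the union fails to carry Stage II.1.
The company prevails on this issue.
— Issue III —
At Stage III.1 the union must meet a clear and cogent showing (weight is at least 73): on (g) the weight is 99 less the opposing 18 gives net 81, ≥ 73, so (g) meets the standard; on (h) the weight is 94 less the opposing 10 gives net 84, ≥ 73, so (h) meets the standard.
  The union carries Stage III.1; the company now bears the burden.
At Stage III.2 the company must meet a preponderance (weight is at least 51): on (i) the weight is 65 less the opposing 15 gives net 50, which does not reach 51, so (i) does not meet the standard.
  The company does not carry Stage III.2.
The analysis ends at Stage III.2; the union prevails on this issue.
Per-issue: Issue I → union; Issue II → company; Issue III → union. The union must prevail on a majority of issues; overall, the union prevails.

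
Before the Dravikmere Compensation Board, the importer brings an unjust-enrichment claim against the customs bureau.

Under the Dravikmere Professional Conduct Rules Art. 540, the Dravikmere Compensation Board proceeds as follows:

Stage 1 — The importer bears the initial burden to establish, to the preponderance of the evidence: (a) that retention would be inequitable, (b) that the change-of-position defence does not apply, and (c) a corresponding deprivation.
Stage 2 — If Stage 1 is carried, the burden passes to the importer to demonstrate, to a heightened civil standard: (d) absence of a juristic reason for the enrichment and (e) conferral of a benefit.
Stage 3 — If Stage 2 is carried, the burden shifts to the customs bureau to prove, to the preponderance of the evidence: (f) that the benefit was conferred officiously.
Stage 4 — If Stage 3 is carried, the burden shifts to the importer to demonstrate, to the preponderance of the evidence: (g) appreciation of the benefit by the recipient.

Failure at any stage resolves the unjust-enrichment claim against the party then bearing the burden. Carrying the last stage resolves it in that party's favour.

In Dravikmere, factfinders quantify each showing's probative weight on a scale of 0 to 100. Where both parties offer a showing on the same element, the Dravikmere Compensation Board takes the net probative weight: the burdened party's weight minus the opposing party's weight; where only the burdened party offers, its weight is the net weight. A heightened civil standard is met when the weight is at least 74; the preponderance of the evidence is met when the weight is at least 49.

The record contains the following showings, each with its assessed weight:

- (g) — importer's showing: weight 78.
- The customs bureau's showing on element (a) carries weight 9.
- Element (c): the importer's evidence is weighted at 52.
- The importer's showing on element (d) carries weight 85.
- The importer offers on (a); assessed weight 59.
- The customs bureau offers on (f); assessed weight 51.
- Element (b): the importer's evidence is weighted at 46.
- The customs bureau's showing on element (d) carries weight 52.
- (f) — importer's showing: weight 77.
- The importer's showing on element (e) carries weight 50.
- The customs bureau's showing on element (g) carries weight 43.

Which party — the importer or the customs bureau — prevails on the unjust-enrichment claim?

Stage 1 (importer, the preponderance of the evidence, weight is at least 49): (a) net 59−9=50 ≥ 49 — meets; (b) 46 < 49 — fails; (c) 52 ≥ 49 — meets.
  Not every element is met, so the importer fails to carry Stage 1.
The analysis ends at Stage 1; the customs bureau prevails.

customs bureau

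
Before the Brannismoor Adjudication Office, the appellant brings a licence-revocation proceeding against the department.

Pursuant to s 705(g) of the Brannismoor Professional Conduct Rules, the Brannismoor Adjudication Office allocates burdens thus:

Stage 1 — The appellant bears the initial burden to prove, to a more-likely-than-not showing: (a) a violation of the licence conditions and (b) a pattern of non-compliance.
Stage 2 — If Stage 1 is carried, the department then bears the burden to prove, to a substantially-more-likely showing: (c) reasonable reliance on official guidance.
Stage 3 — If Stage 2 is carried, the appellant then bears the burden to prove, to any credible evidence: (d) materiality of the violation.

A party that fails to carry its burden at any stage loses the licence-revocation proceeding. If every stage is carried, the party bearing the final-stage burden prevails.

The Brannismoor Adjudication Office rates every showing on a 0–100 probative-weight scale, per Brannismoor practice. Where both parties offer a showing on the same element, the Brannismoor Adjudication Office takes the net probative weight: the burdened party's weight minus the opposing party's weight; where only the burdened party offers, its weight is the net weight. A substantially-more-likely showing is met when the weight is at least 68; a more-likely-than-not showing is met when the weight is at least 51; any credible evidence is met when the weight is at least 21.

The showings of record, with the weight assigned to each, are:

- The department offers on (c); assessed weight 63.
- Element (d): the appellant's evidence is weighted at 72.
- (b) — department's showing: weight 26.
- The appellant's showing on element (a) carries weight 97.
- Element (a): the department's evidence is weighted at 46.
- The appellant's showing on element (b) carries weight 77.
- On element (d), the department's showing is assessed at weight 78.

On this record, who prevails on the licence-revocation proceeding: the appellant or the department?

Stage 1 (appellant, a more-likely-than-not showing, weight is at least 51): (a) net 97−46=51 ≥ 51 — meets; (b) net 77−26=51 ≥ 51 — meets.
  The appellant carries Stage 1; the department now bears the burden.
Stage 2 (department, a substantially-more-likely showing, weight is at least 68): (c) 63 < 68 — fails.
  The department does not carry Stage 2.
The appellant prevails.

appellant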